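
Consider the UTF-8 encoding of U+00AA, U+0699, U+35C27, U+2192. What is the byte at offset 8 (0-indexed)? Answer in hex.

0xE2

U+00AA → 2-byte form C2 AA at offsets 0–1.
U+0699 → 2-byte form DA 99 at offsets 2–3.
U+35C27 → 4-byte form F0 B5 B0 A7 at offsets 4–7.
U+2192 → 3-byte form E2 86 92 at offsets 8–10.
Offset 8 falls in char 4's range; it's byte 1 of E2 86 92 = 0xE2.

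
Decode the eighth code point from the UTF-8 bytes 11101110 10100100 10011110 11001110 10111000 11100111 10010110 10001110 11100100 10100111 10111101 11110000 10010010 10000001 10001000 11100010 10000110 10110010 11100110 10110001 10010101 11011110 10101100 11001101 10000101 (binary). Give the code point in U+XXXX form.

U+07AC

Offset 0: leading byte 0xEE = 11101110 → 3-byte char #1 = EE A4 9E.
Offset 3: leading byte 0xCE = 11001110 → 2-byte char #2 = CE B8.
Offset 5: leading byte 0xE7 = 11100111 → 3-byte char #3 = E7 96 8E.
Offset 8: leading byte 0xE4 = 11100100 → 3-byte char #4 = E4 A7 BD.
Offset 11: leading byte 0xF0 = 11110000 → 4-byte char #5 = F0 92 81 88.
Offset 15: leading byte 0xE2 = 11100010 → 3-byte char #6 = E2 86 B2.
Offset 18: leading byte 0xE6 = 11100110 → 3-byte char #7 = E6 B1 95.
Offset 21: leading byte 0xDE = 11011110 → 2-byte char #8 = DE AC.
Leading byte 0xDE = 11011110 matches 110xxxxx → 2-byte sequence.
Byte 1: 0xDE = 11011110, payload 11110 (5 bits).
Byte 2: 0xAC = 10101100 (10xxxxxx ✓), payload 101100.
Concatenate: 11110101100 = 0x7AC (11 bits → U+07AC).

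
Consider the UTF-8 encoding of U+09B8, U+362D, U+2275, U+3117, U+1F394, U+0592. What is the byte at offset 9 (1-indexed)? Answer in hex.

1-indexed offset 9 is 0-indexed offset 8.
U+09B8 → 3-byte form E0 A6 B8 at offsets 0–2.
U+362D → 3-byte form E3 98 AD at offsets 3–5.
U+2275 → 3-byte form E2 89 B5 at offsets 6–8.
Offset 8 falls in char 3's range; it's byte 3 of E2 89 B5 = 0xB5.

0xB5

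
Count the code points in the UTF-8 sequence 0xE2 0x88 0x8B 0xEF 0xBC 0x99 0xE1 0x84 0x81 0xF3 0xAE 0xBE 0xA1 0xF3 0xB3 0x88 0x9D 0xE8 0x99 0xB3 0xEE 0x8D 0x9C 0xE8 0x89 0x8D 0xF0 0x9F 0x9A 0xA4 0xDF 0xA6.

Byte at offset 0: 0xE2 = 11100010 → 3-byte char (#1). Advance 3.
Byte at offset 3: 0xEF = 11101111 → 3-byte char (#2). Advance 3.
Byte at offset 6: 0xE1 = 11100001 → 3-byte char (#3). Advance 3.
Byte at offset 9: 0xF3 = 11110011 → 4-byte char (#4). Advance 4.
Byte at offset 13: 0xF3 = 11110011 → 4-byte char (#5). Advance 4.
Byte at offset 17: 0xE8 = 11101000 → 3-byte char (#6). Advance 3.
Byte at offset 20: 0xEE = 11101110 → 3-byte char (#7). Advance 3.
Byte at offset 23: 0xE8 = 11101000 → 3-byte char (#8). Advance 3.
Byte at offset 26: 0xF0 = 11110000 → 4-byte char (#9). Advance 4.
Byte at offset 30: 0xDF = 11011111 → 2-byte char (#10). Advance 2.
Reached end at offset 32 after 10 code points.

10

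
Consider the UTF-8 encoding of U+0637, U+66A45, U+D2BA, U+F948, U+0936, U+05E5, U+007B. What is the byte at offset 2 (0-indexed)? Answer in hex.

0xF1

U+0637 → 2-byte form D8 B7 at offsets 0–1.
U+66A45 → 4-byte form F1 A6 A9 85 at offsets 2–5.
Offset 2 falls in char 2's range; it's byte 1 of F1 A6 A9 85 = 0xF1.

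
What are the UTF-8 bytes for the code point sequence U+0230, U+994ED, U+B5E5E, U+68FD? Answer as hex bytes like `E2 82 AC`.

U+0230: 2-byte form → C8 B0.
U+994ED: 4-byte form → F2 99 93 AD.
U+B5E5E: 4-byte form → F2 B5 B9 9E.
U+68FD: 3-byte form → E6 A3 BD.
Concatenated (13 bytes): C8 B0 F2 99 93 AD F2 B5 B9 9E E6 A3 BD.

C8 B0 F2 99 93 AD F2 B5 B9 9E E6 A3 BD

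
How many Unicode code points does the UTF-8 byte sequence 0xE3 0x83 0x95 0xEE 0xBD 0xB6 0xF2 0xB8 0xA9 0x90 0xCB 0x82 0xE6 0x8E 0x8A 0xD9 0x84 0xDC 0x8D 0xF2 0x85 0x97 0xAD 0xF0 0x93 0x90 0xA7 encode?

9

Byte at offset 0: 0xE3 = 11100011 → 3-byte char (#1). Advance 3.
Byte at offset 3: 0xEE = 11101110 → 3-byte char (#2). Advance 3.
Byte at offset 6: 0xF2 = 11110010 → 4-byte char (#3). Advance 4.
Byte at offset 10: 0xCB = 11001011 → 2-byte char (#4). Advance 2.
Byte at offset 12: 0xE6 = 11100110 → 3-byte char (#5). Advance 3.
Byte at offset 15: 0xD9 = 11011001 → 2-byte char (#6). Advance 2.
Byte at offset 17: 0xDC = 11011100 → 2-byte char (#7). Advance 2.
Byte at offset 19: 0xF2 = 11110010 → 4-byte char (#8). Advance 4.
Byte at offset 23: 0xF0 = 11110000 → 4-byte char (#9). Advance 4.
Reached end at offset 27 after 9 code points.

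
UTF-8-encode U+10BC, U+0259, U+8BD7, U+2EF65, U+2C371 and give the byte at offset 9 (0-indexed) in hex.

U+10BC → 3-byte form E1 82 BC at offsets 0–2.
U+0259 → 2-byte form C9 99 at offsets 3–4.
U+8BD7 → 3-byte form E8 AF 97 at offsets 5–7.
U+2EF65 → 4-byte form F0 AE BD A5 at offsets 8–11.
Offset 9 falls in char 4's range; it's byte 2 of F0 AE BD A5 = 0xAE.

0xAE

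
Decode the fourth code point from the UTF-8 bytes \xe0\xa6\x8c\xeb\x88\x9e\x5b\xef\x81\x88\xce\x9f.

Offset 0: leading byte 0xE0 = 11100000 → 3-byte char #1 = E0 A6 8C.
Offset 3: leading byte 0xEB = 11101011 → 3-byte char #2 = EB 88 9E.
Offset 6: leading byte 0x5B = 01011011 → 1-byte char #3 = 5B.
Offset 7: leading byte 0xEF = 11101111 → 3-byte char #4 = EF 81 88.
Leading byte 0xEF = 11101111 matches 1110xxxx → 3-byte sequence.
Byte 1: 0xEF = 11101111, payload 1111 (4 bits).
Byte 2: 0x81 = 10000001 (10xxxxxx ✓), payload 000001.
Byte 3: 0x88 = 10001000 (10xxxxxx ✓), payload 001000.
Concatenate: 1111000001001000 = 0xF048 (16 bits → U+F048).

U+F048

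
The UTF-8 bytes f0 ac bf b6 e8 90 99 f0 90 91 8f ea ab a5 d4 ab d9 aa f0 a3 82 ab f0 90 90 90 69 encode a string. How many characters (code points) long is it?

9

Byte at offset 0: 0xF0 = 11110000 → 4-byte char (#1). Advance 4.
Byte at offset 4: 0xE8 = 11101000 → 3-byte char (#2). Advance 3.
Byte at offset 7: 0xF0 = 11110000 → 4-byte char (#3). Advance 4.
Byte at offset 11: 0xEA = 11101010 → 3-byte char (#4). Advance 3.
Byte at offset 14: 0xD4 = 11010100 → 2-byte char (#5). Advance 2.
Byte at offset 16: 0xD9 = 11011001 → 2-byte char (#6). Advance 2.
Byte at offset 18: 0xF0 = 11110000 → 4-byte char (#7). Advance 4.
Byte at offset 22: 0xF0 = 11110000 → 4-byte char (#8). Advance 4.
Byte at offset 26: 0x69 = 01101001 → 1-byte char (#9). Advance 1.
Reached end at offset 27 after 9 code points.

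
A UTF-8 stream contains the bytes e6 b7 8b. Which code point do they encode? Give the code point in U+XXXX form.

Leading byte 0xE6 = 11100110 matches 1110xxxx → 3-byte sequence.
Byte 1: 0xE6 = 11100110, payload 0110 (4 bits).
Byte 2: 0xB7 = 10110111 (10xxxxxx ✓), payload 110111.
Byte 3: 0x8B = 10001011 (10xxxxxx ✓), payload 001011.
Concatenate: 0110110111001011 = 0x6DCB (16 bits → U+6DCB).

U+6DCB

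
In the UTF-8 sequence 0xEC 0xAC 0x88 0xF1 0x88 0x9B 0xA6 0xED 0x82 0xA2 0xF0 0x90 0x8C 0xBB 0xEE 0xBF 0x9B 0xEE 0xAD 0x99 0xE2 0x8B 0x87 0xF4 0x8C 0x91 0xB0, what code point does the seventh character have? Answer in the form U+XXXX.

Offset 0: leading byte 0xEC = 11101100 → 3-byte char #1 = EC AC 88.
Offset 3: leading byte 0xF1 = 11110001 → 4-byte char #2 = F1 88 9B A6.
Offset 7: leading byte 0xED = 11101101 → 3-byte char #3 = ED 82 A2.
Offset 10: leading byte 0xF0 = 11110000 → 4-byte char #4 = F0 90 8C BB.
Offset 14: leading byte 0xEE = 11101110 → 3-byte char #5 = EE BF 9B.
Offset 17: leading byte 0xEE = 11101110 → 3-byte char #6 = EE AD 99.
Offset 20: leading byte 0xE2 = 11100010 → 3-byte char #7 = E2 8B 87.
Leading byte 0xE2 = 11100010 matches 1110xxxx → 3-byte sequence.
Byte 1: 0xE2 = 11100010, payload 0010 (4 bits).
Byte 2: 0x8B = 10001011 (10xxxxxx ✓), payload 001011.
Byte 3: 0x87 = 10000111 (10xxxxxx ✓), payload 000111.
Concatenate: 0010001011000111 = 0x22C7 (16 bits → U+22C7).

U+22C7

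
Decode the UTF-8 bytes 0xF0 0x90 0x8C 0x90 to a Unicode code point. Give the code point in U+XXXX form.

U+10310

Leading byte 0xF0 = 11110000 matches 11110xxx → 4-byte sequence.
Byte 1: 0xF0 = 11110000, payload 000 (3 bits).
Byte 2: 0x90 = 10010000 (10xxxxxx ✓), payload 010000.
Byte 3: 0x8C = 10001100 (10xxxxxx ✓), payload 001100.
Byte 4: 0x90 = 10010000 (10xxxxxx ✓), payload 010000.
Concatenate: 000010000001100010000 = 0x10310 (21 bits → U+10310).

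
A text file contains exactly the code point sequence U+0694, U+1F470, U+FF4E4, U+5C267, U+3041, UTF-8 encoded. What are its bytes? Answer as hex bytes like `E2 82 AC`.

U+0694: 2-byte form → DA 94.
U+1F470: 4-byte form → F0 9F 91 B0.
U+FF4E4: 4-byte form → F3 BF 93 A4.
U+5C267: 4-byte form → F1 9C 89 A7.
U+3041: 3-byte form → E3 81 81.
Concatenated (17 bytes): DA 94 F0 9F 91 B0 F3 BF 93 A4 F1 9C 89 A7 E3 81 81.

DA 94 F0 9F 91 B0 F3 BF 93 A4 F1 9C 89 A7 E3 81 81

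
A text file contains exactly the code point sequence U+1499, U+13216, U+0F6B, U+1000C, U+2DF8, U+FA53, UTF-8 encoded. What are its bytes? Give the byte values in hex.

U+1499: 3-byte form → E1 92 99.
U+13216: 4-byte form → F0 93 88 96.
U+0F6B: 3-byte form → E0 BD AB.
U+1000C: 4-byte form → F0 90 80 8C.
U+2DF8: 3-byte form → E2 B7 B8.
U+FA53: 3-byte form → EF A9 93.
Concatenated (20 bytes): E1 92 99 F0 93 88 96 E0 BD AB F0 90 80 8C E2 B7 B8 EF A9 93.

E1 92 99 F0 93 88 96 E0 BD AB F0 90 80 8C E2 B7 B8 EF A9 93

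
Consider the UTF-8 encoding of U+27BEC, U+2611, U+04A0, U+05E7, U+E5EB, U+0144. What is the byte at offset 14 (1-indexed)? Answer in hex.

1-indexed offset 14 is 0-indexed offset 13.
U+27BEC → 4-byte form F0 A7 AF AC at offsets 0–3.
U+2611 → 3-byte form E2 98 91 at offsets 4–6.
U+04A0 → 2-byte form D2 A0 at offsets 7–8.
U+05E7 → 2-byte form D7 A7 at offsets 9–10.
U+E5EB → 3-byte form EE 97 AB at offsets 11–13.
Offset 13 falls in char 5's range; it's byte 3 of EE 97 AB = 0xAB.

0xAB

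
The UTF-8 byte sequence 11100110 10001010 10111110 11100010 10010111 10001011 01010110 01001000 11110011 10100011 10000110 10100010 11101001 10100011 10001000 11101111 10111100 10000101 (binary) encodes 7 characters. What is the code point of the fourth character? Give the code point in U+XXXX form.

Offset 0: leading byte 0xE6 = 11100110 → 3-byte char #1 = E6 8A BE.
Offset 3: leading byte 0xE2 = 11100010 → 3-byte char #2 = E2 97 8B.
Offset 6: leading byte 0x56 = 01010110 → 1-byte char #3 = 56.
Offset 7: leading byte 0x48 = 01001000 → 1-byte char #4 = 48.
Leading byte 0x48 = 01001000 matches 0xxxxxxx → 1-byte sequence.
Byte 1: 0x48 = 01001000, payload 1001000 (7 bits).
Concatenate: 1001000 = 0x48 (7 bits → U+0048).

U+0048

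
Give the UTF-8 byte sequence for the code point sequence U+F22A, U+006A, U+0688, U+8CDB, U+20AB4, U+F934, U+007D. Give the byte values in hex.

EF 88 AA 6A DA 88 E8 B3 9B F0 A0 AA B4 EF A4 B4 7D

U+F22A: 3-byte form → EF 88 AA.
U+006A: 1-byte form → 6A.
U+0688: 2-byte form → DA 88.
U+8CDB: 3-byte form → E8 B3 9B.
U+20AB4: 4-byte form → F0 A0 AA B4.
U+F934: 3-byte form → EF A4 B4.
U+007D: 1-byte form → 7D.
Concatenated (17 bytes): EF 88 AA 6A DA 88 E8 B3 9B F0 A0 AA B4 EF A4 B4 7D.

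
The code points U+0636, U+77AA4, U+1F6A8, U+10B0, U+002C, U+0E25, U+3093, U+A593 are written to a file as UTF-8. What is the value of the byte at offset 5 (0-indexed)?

0xA4

U+0636 → 2-byte form D8 B6 at offsets 0–1.
U+77AA4 → 4-byte form F1 B7 AA A4 at offsets 2–5.
Offset 5 falls in char 2's range; it's byte 4 of F1 B7 AA A4 = 0xA4.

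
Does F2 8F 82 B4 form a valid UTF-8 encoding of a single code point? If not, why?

valid

Leading byte 0xF2 = 11110010 → 4-byte form.
Continuation bytes 0x8F=10001111, 0x82=10000010, 0xB4=10110100 all match 10xxxxxx.
Decoded value 0x8F0B4 is ≥ 0x10000 (shortest form) and not a surrogate.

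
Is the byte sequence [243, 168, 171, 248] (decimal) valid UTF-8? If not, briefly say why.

invalid (non-continuation byte where continuation expected)

Leading byte 0xF3 = 11110011 → 4-byte form.
Byte 4 is 0xF8 = 11111000, which is not 10xxxxxx — expected a continuation byte.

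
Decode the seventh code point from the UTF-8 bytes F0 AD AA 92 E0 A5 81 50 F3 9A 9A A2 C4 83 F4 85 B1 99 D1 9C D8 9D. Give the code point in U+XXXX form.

Offset 0: leading byte 0xF0 = 11110000 → 4-byte char #1 = F0 AD AA 92.
Offset 4: leading byte 0xE0 = 11100000 → 3-byte char #2 = E0 A5 81.
Offset 7: leading byte 0x50 = 01010000 → 1-byte char #3 = 50.
Offset 8: leading byte 0xF3 = 11110011 → 4-byte char #4 = F3 9A 9A A2.
Offset 12: leading byte 0xC4 = 11000100 → 2-byte char #5 = C4 83.
Offset 14: leading byte 0xF4 = 11110100 → 4-byte char #6 = F4 85 B1 99.
Offset 18: leading byte 0xD1 = 11010001 → 2-byte char #7 = D1 9C.
Leading byte 0xD1 = 11010001 matches 110xxxxx → 2-byte sequence.
Byte 1: 0xD1 = 11010001, payload 10001 (5 bits).
Byte 2: 0x9C = 10011100 (10xxxxxx ✓), payload 011100.
Concatenate: 10001011100 = 0x45C (11 bits → U+045C).

U+045C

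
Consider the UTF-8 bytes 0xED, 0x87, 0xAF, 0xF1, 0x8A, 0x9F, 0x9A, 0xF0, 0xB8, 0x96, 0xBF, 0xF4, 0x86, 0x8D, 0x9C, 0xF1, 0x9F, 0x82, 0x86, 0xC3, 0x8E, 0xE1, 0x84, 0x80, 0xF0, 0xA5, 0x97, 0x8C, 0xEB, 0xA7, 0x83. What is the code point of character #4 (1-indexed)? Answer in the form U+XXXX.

Offset 0: leading byte 0xED = 11101101 → 3-byte char #1 = ED 87 AF.
Offset 3: leading byte 0xF1 = 11110001 → 4-byte char #2 = F1 8A 9F 9A.
Offset 7: leading byte 0xF0 = 11110000 → 4-byte char #3 = F0 B8 96 BF.
Offset 11: leading byte 0xF4 = 11110100 → 4-byte char #4 = F4 86 8D 9C.
Leading byte 0xF4 = 11110100 matches 11110xxx → 4-byte sequence.
Byte 1: 0xF4 = 11110100, payload 100 (3 bits).
Byte 2: 0x86 = 10000110 (10xxxxxx ✓), payload 000110.
Byte 3: 0x8D = 10001101 (10xxxxxx ✓), payload 001101.
Byte 4: 0x9C = 10011100 (10xxxxxx ✓), payload 011100.
Concatenate: 100000110001101011100 = 0x10635C (21 bits → U+10635C).

U+10635C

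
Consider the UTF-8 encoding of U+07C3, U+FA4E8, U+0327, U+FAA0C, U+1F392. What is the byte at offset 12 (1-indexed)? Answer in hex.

1-indexed offset 12 is 0-indexed offset 11.
U+07C3 → 2-byte form DF 83 at offsets 0–1.
U+FA4E8 → 4-byte form F3 BA 93 A8 at offsets 2–5.
U+0327 → 2-byte form CC A7 at offsets 6–7.
U+FAA0C → 4-byte form F3 BA A8 8C at offsets 8–11.
Offset 11 falls in char 4's range; it's byte 4 of F3 BA A8 8C = 0x8C.

0x8C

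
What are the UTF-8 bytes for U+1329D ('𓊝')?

U+1329D = 0x1329D = 78493 decimal. In range U+10000–U+10FFFF → 4-byte form: 11110xxx 10xxxxxx 10xxxxxx 10xxxxxx.
Binary (21 bits): 000010011001010011101.
Split 3+6+6+6: 000 | 010011 | 001010 | 011101.
Byte 1: 11110000 = 0xF0.
Byte 2: 10010011 = 0x93.
Byte 3: 10001010 = 0x8A.
Byte 4: 10011101 = 0x9D.

F0 93 8A 9D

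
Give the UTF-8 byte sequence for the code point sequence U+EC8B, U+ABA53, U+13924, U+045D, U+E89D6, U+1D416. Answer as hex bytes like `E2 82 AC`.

U+EC8B: 3-byte form → EE B2 8B.
U+ABA53: 4-byte form → F2 AB A9 93.
U+13924: 4-byte form → F0 93 A4 A4.
U+045D: 2-byte form → D1 9D.
U+E89D6: 4-byte form → F3 A8 A7 96.
U+1D416: 4-byte form → F0 9D 90 96.
Concatenated (21 bytes): EE B2 8B F2 AB A9 93 F0 93 A4 A4 D1 9D F3 A8 A7 96 F0 9D 90 96.

EE B2 8B F2 AB A9 93 F0 93 A4 A4 D1 9D F3 A8 A7 96 F0 9D 90 96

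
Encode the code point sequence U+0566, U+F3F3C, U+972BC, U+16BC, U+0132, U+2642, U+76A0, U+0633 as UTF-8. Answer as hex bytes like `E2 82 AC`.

U+0566: 2-byte form → D5 A6.
U+F3F3C: 4-byte form → F3 B3 BC BC.
U+972BC: 4-byte form → F2 97 8A BC.
U+16BC: 3-byte form → E1 9A BC.
U+0132: 2-byte form → C4 B2.
U+2642: 3-byte form → E2 99 82.
U+76A0: 3-byte form → E7 9A A0.
U+0633: 2-byte form → D8 B3.
Concatenated (23 bytes): D5 A6 F3 B3 BC BC F2 97 8A BC E1 9A BC C4 B2 E2 99 82 E7 9A A0 D8 B3.

D5 A6 F3 B3 BC BC F2 97 8A BC E1 9A BC C4 B2 E2 99 82 E7 9A A0 D8 B3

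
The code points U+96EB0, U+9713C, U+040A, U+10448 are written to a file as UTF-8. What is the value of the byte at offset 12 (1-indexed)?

0x90

1-indexed offset 12 is 0-indexed offset 11.
U+96EB0 → 4-byte form F2 96 BA B0 at offsets 0–3.
U+9713C → 4-byte form F2 97 84 BC at offsets 4–7.
U+040A → 2-byte form D0 8A at offsets 8–9.
U+10448 → 4-byte form F0 90 91 88 at offsets 10–13.
Offset 11 falls in char 4's range; it's byte 2 of F0 90 91 88 = 0x90.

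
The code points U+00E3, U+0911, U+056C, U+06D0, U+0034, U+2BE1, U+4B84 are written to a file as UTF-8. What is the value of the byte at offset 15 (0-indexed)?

U+00E3 → 2-byte form C3 A3 at offsets 0–1.
U+0911 → 3-byte form E0 A4 91 at offsets 2–4.
U+056C → 2-byte form D5 AC at offsets 5–6.
U+06D0 → 2-byte form DB 90 at offsets 7–8.
U+0034 → 1-byte form 34 at offsets 9–9.
U+2BE1 → 3-byte form E2 AF A1 at offsets 10–12.
U+4B84 → 3-byte form E4 AE 84 at offsets 13–15.
Offset 15 falls in char 7's range; it's byte 3 of E4 AE 84 = 0x84.

0x84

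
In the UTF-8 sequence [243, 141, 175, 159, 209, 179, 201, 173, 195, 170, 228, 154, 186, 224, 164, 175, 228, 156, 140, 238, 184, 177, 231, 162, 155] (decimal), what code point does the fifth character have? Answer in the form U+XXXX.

U+46BA

Offset 0: leading byte 0xF3 = 11110011 → 4-byte char #1 = F3 8D AF 9F.
Offset 4: leading byte 0xD1 = 11010001 → 2-byte char #2 = D1 B3.
Offset 6: leading byte 0xC9 = 11001001 → 2-byte char #3 = C9 AD.
Offset 8: leading byte 0xC3 = 11000011 → 2-byte char #4 = C3 AA.
Offset 10: leading byte 0xE4 = 11100100 → 3-byte char #5 = E4 9A BA.
Leading byte 0xE4 = 11100100 matches 1110xxxx → 3-byte sequence.
Byte 1: 0xE4 = 11100100, payload 0100 (4 bits).
Byte 2: 0x9A = 10011010 (10xxxxxx ✓), payload 011010.
Byte 3: 0xBA = 10111010 (10xxxxxx ✓), payload 111010.
Concatenate: 0100011010111010 = 0x46BA (16 bits → U+46BA).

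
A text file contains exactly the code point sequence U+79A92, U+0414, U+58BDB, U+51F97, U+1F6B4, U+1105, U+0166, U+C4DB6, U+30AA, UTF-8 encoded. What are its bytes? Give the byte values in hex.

U+79A92: 4-byte form → F1 B9 AA 92.
U+0414: 2-byte form → D0 94.
U+58BDB: 4-byte form → F1 98 AF 9B.
U+51F97: 4-byte form → F1 91 BE 97.
U+1F6B4: 4-byte form → F0 9F 9A B4.
U+1105: 3-byte form → E1 84 85.
U+0166: 2-byte form → C5 A6.
U+C4DB6: 4-byte form → F3 84 B6 B6.
U+30AA: 3-byte form → E3 82 AA.
Concatenated (30 bytes): F1 B9 AA 92 D0 94 F1 98 AF 9B F1 91 BE 97 F0 9F 9A B4 E1 84 85 C5 A6 F3 84 B6 B6 E3 82 AA.

F1 B9 AA 92 D0 94 F1 98 AF 9B F1 91 BE 97 F0 9F 9A B4 E1 84 85 C5 A6 F3 84 B6 B6 E3 82 AA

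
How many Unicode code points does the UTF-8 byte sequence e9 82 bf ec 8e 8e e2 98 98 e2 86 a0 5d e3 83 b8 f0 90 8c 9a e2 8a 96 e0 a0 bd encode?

Byte at offset 0: 0xE9 = 11101001 → 3-byte char (#1). Advance 3.
Byte at offset 3: 0xEC = 11101100 → 3-byte char (#2). Advance 3.
Byte at offset 6: 0xE2 = 11100010 → 3-byte char (#3). Advance 3.
Byte at offset 9: 0xE2 = 11100010 → 3-byte char (#4). Advance 3.
Byte at offset 12: 0x5D = 01011101 → 1-byte char (#5). Advance 1.
Byte at offset 13: 0xE3 = 11100011 → 3-byte char (#6). Advance 3.
Byte at offset 16: 0xF0 = 11110000 → 4-byte char (#7). Advance 4.
Byte at offset 20: 0xE2 = 11100010 → 3-byte char (#8). Advance 3.
Byte at offset 23: 0xE0 = 11100000 → 3-byte char (#9). Advance 3.
Reached end at offset 26 after 9 code points.

9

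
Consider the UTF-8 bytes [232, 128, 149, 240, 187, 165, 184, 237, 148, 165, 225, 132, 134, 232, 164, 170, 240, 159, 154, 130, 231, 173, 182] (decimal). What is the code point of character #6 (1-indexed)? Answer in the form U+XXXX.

Offset 0: leading byte 0xE8 = 11101000 → 3-byte char #1 = E8 80 95.
Offset 3: leading byte 0xF0 = 11110000 → 4-byte char #2 = F0 BB A5 B8.
Offset 7: leading byte 0xED = 11101101 → 3-byte char #3 = ED 94 A5.
Offset 10: leading byte 0xE1 = 11100001 → 3-byte char #4 = E1 84 86.
Offset 13: leading byte 0xE8 = 11101000 → 3-byte char #5 = E8 A4 AA.
Offset 16: leading byte 0xF0 = 11110000 → 4-byte char #6 = F0 9F 9A 82.
Leading byte 0xF0 = 11110000 matches 11110xxx → 4-byte sequence.
Byte 1: 0xF0 = 11110000, payload 000 (3 bits).
Byte 2: 0x9F = 10011111 (10xxxxxx ✓), payload 011111.
Byte 3: 0x9A = 10011010 (10xxxxxx ✓), payload 011010.
Byte 4: 0x82 = 10000010 (10xxxxxx ✓), payload 000010.
Concatenate: 000011111011010000010 = 0x1F682 (21 bits → U+1F682).

U+1F682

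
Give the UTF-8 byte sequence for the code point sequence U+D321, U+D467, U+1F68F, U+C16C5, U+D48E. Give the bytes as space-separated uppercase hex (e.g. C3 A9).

U+D321: 3-byte form → ED 8C A1.
U+D467: 3-byte form → ED 91 A7.
U+1F68F: 4-byte form → F0 9F 9A 8F.
U+C16C5: 4-byte form → F3 81 9B 85.
U+D48E: 3-byte form → ED 92 8E.
Concatenated (17 bytes): ED 8C A1 ED 91 A7 F0 9F 9A 8F F3 81 9B 85 ED 92 8E.

ED 8C A1 ED 91 A7 F0 9F 9A 8F F3 81 9B 85 ED 92 8E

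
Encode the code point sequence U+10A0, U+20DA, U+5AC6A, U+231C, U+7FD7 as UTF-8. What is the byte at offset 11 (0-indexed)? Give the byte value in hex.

0x8C

U+10A0 → 3-byte form E1 82 A0 at offsets 0–2.
U+20DA → 3-byte form E2 83 9A at offsets 3–5.
U+5AC6A → 4-byte form F1 9A B1 AA at offsets 6–9.
U+231C → 3-byte form E2 8C 9C at offsets 10–12.
Offset 11 falls in char 4's range; it's byte 2 of E2 8C 9C = 0x8C.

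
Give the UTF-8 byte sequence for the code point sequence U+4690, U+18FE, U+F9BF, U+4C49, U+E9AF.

U+4690: 3-byte form → E4 9A 90.
U+18FE: 3-byte form → E1 A3 BE.
U+F9BF: 3-byte form → EF A6 BF.
U+4C49: 3-byte form → E4 B1 89.
U+E9AF: 3-byte form → EE A6 AF.
Concatenated (15 bytes): E4 9A 90 E1 A3 BE EF A6 BF E4 B1 89 EE A6 AF.

E4 9A 90 E1 A3 BE EF A6 BF E4 B1 89 EE A6 AF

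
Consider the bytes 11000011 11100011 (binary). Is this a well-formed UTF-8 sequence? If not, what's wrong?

Leading byte 0xC3 = 11000011 → 2-byte form.
Byte 2 is 0xE3 = 11100011, which is not 10xxxxxx — expected a continuation byte.

invalid (non-continuation byte where continuation expected)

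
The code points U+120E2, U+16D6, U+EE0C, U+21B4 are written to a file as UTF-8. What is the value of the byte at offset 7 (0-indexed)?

0xEE

U+120E2 → 4-byte form F0 92 83 A2 at offsets 0–3.
U+16D6 → 3-byte form E1 9B 96 at offsets 4–6.
U+EE0C → 3-byte form EE B8 8C at offsets 7–9.
Offset 7 falls in char 3's range; it's byte 1 of EE B8 8C = 0xEE.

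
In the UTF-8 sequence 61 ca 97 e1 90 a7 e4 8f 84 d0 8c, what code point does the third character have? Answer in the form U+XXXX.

U+1427

Offset 0: leading byte 0x61 = 01100001 → 1-byte char #1 = 61.
Offset 1: leading byte 0xCA = 11001010 → 2-byte char #2 = CA 97.
Offset 3: leading byte 0xE1 = 11100001 → 3-byte char #3 = E1 90 A7.
Leading byte 0xE1 = 11100001 matches 1110xxxx → 3-byte sequence.
Byte 1: 0xE1 = 11100001, payload 0001 (4 bits).
Byte 2: 0x90 = 10010000 (10xxxxxx ✓), payload 010000.
Byte 3: 0xA7 = 10100111 (10xxxxxx ✓), payload 100111.
Concatenate: 0001010000100111 = 0x1427 (16 bits → U+1427).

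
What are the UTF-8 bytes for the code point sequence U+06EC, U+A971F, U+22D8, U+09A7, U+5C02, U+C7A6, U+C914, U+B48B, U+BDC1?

DB AC F2 A9 9C 9F E2 8B 98 E0 A6 A7 E5 B0 82 EC 9E A6 EC A4 94 EB 92 8B EB B7 81

U+06EC: 2-byte form → DB AC.
U+A971F: 4-byte form → F2 A9 9C 9F.
U+22D8: 3-byte form → E2 8B 98.
U+09A7: 3-byte form → E0 A6 A7.
U+5C02: 3-byte form → E5 B0 82.
U+C7A6: 3-byte form → EC 9E A6.
U+C914: 3-byte form → EC A4 94.
U+B48B: 3-byte form → EB 92 8B.
U+BDC1: 3-byte form → EB B7 81.
Concatenated (27 bytes): DB AC F2 A9 9C 9F E2 8B 98 E0 A6 A7 E5 B0 82 EC 9E A6 EC A4 94 EB 92 8B EB B7 81.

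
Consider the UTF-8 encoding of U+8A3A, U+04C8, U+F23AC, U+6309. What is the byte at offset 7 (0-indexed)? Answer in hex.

0x8E

U+8A3A → 3-byte form E8 A8 BA at offsets 0–2.
U+04C8 → 2-byte form D3 88 at offsets 3–4.
U+F23AC → 4-byte form F3 B2 8E AC at offsets 5–8.
Offset 7 falls in char 3's range; it's byte 3 of F3 B2 8E AC = 0x8E.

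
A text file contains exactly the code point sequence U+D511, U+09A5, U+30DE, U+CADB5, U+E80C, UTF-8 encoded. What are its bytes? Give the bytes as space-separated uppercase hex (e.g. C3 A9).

ED 94 91 E0 A6 A5 E3 83 9E F3 8A B6 B5 EE A0 8C

U+D511: 3-byte form → ED 94 91.
U+09A5: 3-byte form → E0 A6 A5.
U+30DE: 3-byte form → E3 83 9E.
U+CADB5: 4-byte form → F3 8A B6 B5.
U+E80C: 3-byte form → EE A0 8C.
Concatenated (16 bytes): ED 94 91 E0 A6 A5 E3 83 9E F3 8A B6 B5 EE A0 8C.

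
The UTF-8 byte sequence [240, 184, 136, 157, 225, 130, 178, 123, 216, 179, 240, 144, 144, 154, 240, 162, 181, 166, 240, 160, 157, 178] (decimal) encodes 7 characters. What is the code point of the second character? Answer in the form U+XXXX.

Offset 0: leading byte 0xF0 = 11110000 → 4-byte char #1 = F0 B8 88 9D.
Offset 4: leading byte 0xE1 = 11100001 → 3-byte char #2 = E1 82 B2.
Leading byte 0xE1 = 11100001 matches 1110xxxx → 3-byte sequence.
Byte 1: 0xE1 = 11100001, payload 0001 (4 bits).
Byte 2: 0x82 = 10000010 (10xxxxxx ✓), payload 000010.
Byte 3: 0xB2 = 10110010 (10xxxxxx ✓), payload 110010.
Concatenate: 0001000010110010 = 0x10B2 (16 bits → U+10B2).

U+10B2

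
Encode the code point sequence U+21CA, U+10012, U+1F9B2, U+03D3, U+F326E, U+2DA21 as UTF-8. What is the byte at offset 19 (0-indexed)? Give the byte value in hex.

U+21CA → 3-byte form E2 87 8A at offsets 0–2.
U+10012 → 4-byte form F0 90 80 92 at offsets 3–6.
U+1F9B2 → 4-byte form F0 9F A6 B2 at offsets 7–10.
U+03D3 → 2-byte form CF 93 at offsets 11–12.
U+F326E → 4-byte form F3 B3 89 AE at offsets 13–16.
U+2DA21 → 4-byte form F0 AD A8 A1 at offsets 17–20.
Offset 19 falls in char 6's range; it's byte 3 of F0 AD A8 A1 = 0xA8.

0xA8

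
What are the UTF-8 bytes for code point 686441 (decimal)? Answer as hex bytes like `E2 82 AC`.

F2 A7 A5 A9

U+A7969 = 0xA7969 = 686441 decimal. In range U+10000–U+10FFFF → 4-byte form: 11110xxx 10xxxxxx 10xxxxxx 10xxxxxx.
Binary (21 bits): 010100111100101101001.
Split 3+6+6+6: 010 | 100111 | 100101 | 101001.
Byte 1: 11110010 = 0xF2.
Byte 2: 10100111 = 0xA7.
Byte 3: 10100101 = 0xA5.
Byte 4: 10101001 = 0xA9.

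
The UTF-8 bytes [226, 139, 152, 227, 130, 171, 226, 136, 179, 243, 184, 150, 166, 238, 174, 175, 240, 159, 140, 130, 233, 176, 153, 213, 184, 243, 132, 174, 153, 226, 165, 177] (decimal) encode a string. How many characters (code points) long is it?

10

Byte at offset 0: 0xE2 = 11100010 → 3-byte char (#1). Advance 3.
Byte at offset 3: 0xE3 = 11100011 → 3-byte char (#2). Advance 3.
Byte at offset 6: 0xE2 = 11100010 → 3-byte char (#3). Advance 3.
Byte at offset 9: 0xF3 = 11110011 → 4-byte char (#4). Advance 4.
Byte at offset 13: 0xEE = 11101110 → 3-byte char (#5). Advance 3.
Byte at offset 16: 0xF0 = 11110000 → 4-byte char (#6). Advance 4.
Byte at offset 20: 0xE9 = 11101001 → 3-byte char (#7). Advance 3.
Byte at offset 23: 0xD5 = 11010101 → 2-byte char (#8). Advance 2.
Byte at offset 25: 0xF3 = 11110011 → 4-byte char (#9). Advance 4.
Byte at offset 29: 0xE2 = 11100010 → 3-byte char (#10). Advance 3.
Reached end at offset 32 after 10 code points.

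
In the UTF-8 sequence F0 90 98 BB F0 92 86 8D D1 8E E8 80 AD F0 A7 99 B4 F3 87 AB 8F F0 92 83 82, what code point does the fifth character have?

U+27674

Offset 0: leading byte 0xF0 = 11110000 → 4-byte char #1 = F0 90 98 BB.
Offset 4: leading byte 0xF0 = 11110000 → 4-byte char #2 = F0 92 86 8D.
Offset 8: leading byte 0xD1 = 11010001 → 2-byte char #3 = D1 8E.
Offset 10: leading byte 0xE8 = 11101000 → 3-byte char #4 = E8 80 AD.
Offset 13: leading byte 0xF0 = 11110000 → 4-byte char #5 = F0 A7 99 B4.
Leading byte 0xF0 = 11110000 matches 11110xxx → 4-byte sequence.
Byte 1: 0xF0 = 11110000, payload 000 (3 bits).
Byte 2: 0xA7 = 10100111 (10xxxxxx ✓), payload 100111.
Byte 3: 0x99 = 10011001 (10xxxxxx ✓), payload 011001.
Byte 4: 0xB4 = 10110100 (10xxxxxx ✓), payload 110100.
Concatenate: 000100111011001110100 = 0x27674 (21 bits → U+27674).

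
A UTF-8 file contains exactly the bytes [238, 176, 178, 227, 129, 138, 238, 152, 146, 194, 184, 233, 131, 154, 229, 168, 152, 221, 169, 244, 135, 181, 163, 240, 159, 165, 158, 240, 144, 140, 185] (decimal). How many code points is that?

10

Byte at offset 0: 0xEE = 11101110 → 3-byte char (#1). Advance 3.
Byte at offset 3: 0xE3 = 11100011 → 3-byte char (#2). Advance 3.
Byte at offset 6: 0xEE = 11101110 → 3-byte char (#3). Advance 3.
Byte at offset 9: 0xC2 = 11000010 → 2-byte char (#4). Advance 2.
Byte at offset 11: 0xE9 = 11101001 → 3-byte char (#5). Advance 3.
Byte at offset 14: 0xE5 = 11100101 → 3-byte char (#6). Advance 3.
Byte at offset 17: 0xDD = 11011101 → 2-byte char (#7). Advance 2.
Byte at offset 19: 0xF4 = 11110100 → 4-byte char (#8). Advance 4.
Byte at offset 23: 0xF0 = 11110000 → 4-byte char (#9). Advance 4.
Byte at offset 27: 0xF0 = 11110000 → 4-byte char (#10). Advance 4.
Reached end at offset 31 after 10 code points.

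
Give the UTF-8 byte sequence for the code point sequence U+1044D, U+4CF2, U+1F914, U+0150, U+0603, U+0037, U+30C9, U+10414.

F0 90 91 8D E4 B3 B2 F0 9F A4 94 C5 90 D8 83 37 E3 83 89 F0 90 90 94

U+1044D: 4-byte form → F0 90 91 8D.
U+4CF2: 3-byte form → E4 B3 B2.
U+1F914: 4-byte form → F0 9F A4 94.
U+0150: 2-byte form → C5 90.
U+0603: 2-byte form → D8 83.
U+0037: 1-byte form → 37.
U+30C9: 3-byte form → E3 83 89.
U+10414: 4-byte form → F0 90 90 94.
Concatenated (23 bytes): F0 90 91 8D E4 B3 B2 F0 9F A4 94 C5 90 D8 83 37 E3 83 89 F0 90 90 94.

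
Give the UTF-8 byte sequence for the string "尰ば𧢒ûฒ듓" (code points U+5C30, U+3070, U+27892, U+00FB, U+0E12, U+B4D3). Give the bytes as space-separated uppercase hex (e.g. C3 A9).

U+5C30: 3-byte form → E5 B0 B0.
U+3070: 3-byte form → E3 81 B0.
U+27892: 4-byte form → F0 A7 A2 92.
U+00FB: 2-byte form → C3 BB.
U+0E12: 3-byte form → E0 B8 92.
U+B4D3: 3-byte form → EB 93 93.
Concatenated (18 bytes): E5 B0 B0 E3 81 B0 F0 A7 A2 92 C3 BB E0 B8 92 EB 93 93.

E5 B0 B0 E3 81 B0 F0 A7 A2 92 C3 BB E0 B8 92 EB 93 93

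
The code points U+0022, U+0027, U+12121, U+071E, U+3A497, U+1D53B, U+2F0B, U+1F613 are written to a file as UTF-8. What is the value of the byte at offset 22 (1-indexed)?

0x98

1-indexed offset 22 is 0-indexed offset 21.
U+0022 → 1-byte form 22 at offsets 0–0.
U+0027 → 1-byte form 27 at offsets 1–1.
U+12121 → 4-byte form F0 92 84 A1 at offsets 2–5.
U+071E → 2-byte form DC 9E at offsets 6–7.
U+3A497 → 4-byte form F0 BA 92 97 at offsets 8–11.
U+1D53B → 4-byte form F0 9D 94 BB at offsets 12–15.
U+2F0B → 3-byte form E2 BC 8B at offsets 16–18.
U+1F613 → 4-byte form F0 9F 98 93 at offsets 19–22.
Offset 21 falls in char 8's range; it's byte 3 of F0 9F 98 93 = 0x98.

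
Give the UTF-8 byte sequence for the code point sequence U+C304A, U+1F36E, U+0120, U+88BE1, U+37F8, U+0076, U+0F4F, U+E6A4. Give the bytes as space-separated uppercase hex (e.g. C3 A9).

U+C304A: 4-byte form → F3 83 81 8A.
U+1F36E: 4-byte form → F0 9F 8D AE.
U+0120: 2-byte form → C4 A0.
U+88BE1: 4-byte form → F2 88 AF A1.
U+37F8: 3-byte form → E3 9F B8.
U+0076: 1-byte form → 76.
U+0F4F: 3-byte form → E0 BD 8F.
U+E6A4: 3-byte form → EE 9A A4.
Concatenated (24 bytes): F3 83 81 8A F0 9F 8D AE C4 A0 F2 88 AF A1 E3 9F B8 76 E0 BD 8F EE 9A A4.

F3 83 81 8A F0 9F 8D AE C4 A0 F2 88 AF A1 E3 9F B8 76 E0 BD 8F EE 9A A4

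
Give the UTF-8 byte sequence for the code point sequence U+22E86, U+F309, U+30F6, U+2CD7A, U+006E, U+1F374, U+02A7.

U+22E86: 4-byte form → F0 A2 BA 86.
U+F309: 3-byte form → EF 8C 89.
U+30F6: 3-byte form → E3 83 B6.
U+2CD7A: 4-byte form → F0 AC B5 BA.
U+006E: 1-byte form → 6E.
U+1F374: 4-byte form → F0 9F 8D B4.
U+02A7: 2-byte form → CA A7.
Concatenated (21 bytes): F0 A2 BA 86 EF 8C 89 E3 83 B6 F0 AC B5 BA 6E F0 9F 8D B4 CA A7.

F0 A2 BA 86 EF 8C 89 E3 83 B6 F0 AC B5 BA 6E F0 9F 8D B4 CA A7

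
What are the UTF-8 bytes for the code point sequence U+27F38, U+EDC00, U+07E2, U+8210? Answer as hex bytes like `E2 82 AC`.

F0 A7 BC B8 F3 AD B0 80 DF A2 E8 88 90

U+27F38: 4-byte form → F0 A7 BC B8.
U+EDC00: 4-byte form → F3 AD B0 80.
U+07E2: 2-byte form → DF A2.
U+8210: 3-byte form → E8 88 90.
Concatenated (13 bytes): F0 A7 BC B8 F3 AD B0 80 DF A2 E8 88 90.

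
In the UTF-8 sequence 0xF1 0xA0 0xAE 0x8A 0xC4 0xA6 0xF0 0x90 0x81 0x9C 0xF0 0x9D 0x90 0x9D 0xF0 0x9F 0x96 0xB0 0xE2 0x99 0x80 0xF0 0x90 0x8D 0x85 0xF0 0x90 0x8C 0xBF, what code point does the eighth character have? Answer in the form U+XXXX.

Offset 0: leading byte 0xF1 = 11110001 → 4-byte char #1 = F1 A0 AE 8A.
Offset 4: leading byte 0xC4 = 11000100 → 2-byte char #2 = C4 A6.
Offset 6: leading byte 0xF0 = 11110000 → 4-byte char #3 = F0 90 81 9C.
Offset 10: leading byte 0xF0 = 11110000 → 4-byte char #4 = F0 9D 90 9D.
Offset 14: leading byte 0xF0 = 11110000 → 4-byte char #5 = F0 9F 96 B0.
Offset 18: leading byte 0xE2 = 11100010 → 3-byte char #6 = E2 99 80.
Offset 21: leading byte 0xF0 = 11110000 → 4-byte char #7 = F0 90 8D 85.
Offset 25: leading byte 0xF0 = 11110000 → 4-byte char #8 = F0 90 8C BF.
Leading byte 0xF0 = 11110000 matches 11110xxx → 4-byte sequence.
Byte 1: 0xF0 = 11110000, payload 000 (3 bits).
Byte 2: 0x90 = 10010000 (10xxxxxx ✓), payload 010000.
Byte 3: 0x8C = 10001100 (10xxxxxx ✓), payload 001100.
Byte 4: 0xBF = 10111111 (10xxxxxx ✓), payload 111111.
Concatenate: 000010000001100111111 = 0x1033F (21 bits → U+1033F).

U+1033F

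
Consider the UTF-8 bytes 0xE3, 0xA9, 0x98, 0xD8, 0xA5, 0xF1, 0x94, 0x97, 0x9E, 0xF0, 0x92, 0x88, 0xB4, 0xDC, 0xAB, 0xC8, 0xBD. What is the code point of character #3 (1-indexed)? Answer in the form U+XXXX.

U+545DE

Offset 0: leading byte 0xE3 = 11100011 → 3-byte char #1 = E3 A9 98.
Offset 3: leading byte 0xD8 = 11011000 → 2-byte char #2 = D8 A5.
Offset 5: leading byte 0xF1 = 11110001 → 4-byte char #3 = F1 94 97 9E.
Leading byte 0xF1 = 11110001 matches 11110xxx → 4-byte sequence.
Byte 1: 0xF1 = 11110001, payload 001 (3 bits).
Byte 2: 0x94 = 10010100 (10xxxxxx ✓), payload 010100.
Byte 3: 0x97 = 10010111 (10xxxxxx ✓), payload 010111.
Byte 4: 0x9E = 10011110 (10xxxxxx ✓), payload 011110.
Concatenate: 001010100010111011110 = 0x545DE (21 bits → U+545DE).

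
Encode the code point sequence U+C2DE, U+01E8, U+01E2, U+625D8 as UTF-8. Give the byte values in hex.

U+C2DE: 3-byte form → EC 8B 9E.
U+01E8: 2-byte form → C7 A8.
U+01E2: 2-byte form → C7 A2.
U+625D8: 4-byte form → F1 A2 97 98.
Concatenated (11 bytes): EC 8B 9E C7 A8 C7 A2 F1 A2 97 98.

EC 8B 9E C7 A8 C7 A2 F1 A2 97 98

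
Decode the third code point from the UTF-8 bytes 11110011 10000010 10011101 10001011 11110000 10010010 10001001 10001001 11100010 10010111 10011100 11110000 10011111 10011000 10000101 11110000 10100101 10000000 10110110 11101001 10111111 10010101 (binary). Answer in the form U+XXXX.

U+25DC

Offset 0: leading byte 0xF3 = 11110011 → 4-byte char #1 = F3 82 9D 8B.
Offset 4: leading byte 0xF0 = 11110000 → 4-byte char #2 = F0 92 89 89.
Offset 8: leading byte 0xE2 = 11100010 → 3-byte char #3 = E2 97 9C.
Leading byte 0xE2 = 11100010 matches 1110xxxx → 3-byte sequence.
Byte 1: 0xE2 = 11100010, payload 0010 (4 bits).
Byte 2: 0x97 = 10010111 (10xxxxxx ✓), payload 010111.
Byte 3: 0x9C = 10011100 (10xxxxxx ✓), payload 011100.
Concatenate: 0010010111011100 = 0x25DC (16 bits → U+25DC).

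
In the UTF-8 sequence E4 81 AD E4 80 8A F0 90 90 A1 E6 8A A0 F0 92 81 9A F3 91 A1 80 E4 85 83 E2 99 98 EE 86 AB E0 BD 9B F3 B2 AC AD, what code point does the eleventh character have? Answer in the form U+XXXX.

Offset 0: leading byte 0xE4 = 11100100 → 3-byte char #1 = E4 81 AD.
Offset 3: leading byte 0xE4 = 11100100 → 3-byte char #2 = E4 80 8A.
Offset 6: leading byte 0xF0 = 11110000 → 4-byte char #3 = F0 90 90 A1.
Offset 10: leading byte 0xE6 = 11100110 → 3-byte char #4 = E6 8A A0.
Offset 13: leading byte 0xF0 = 11110000 → 4-byte char #5 = F0 92 81 9A.
Offset 17: leading byte 0xF3 = 11110011 → 4-byte char #6 = F3 91 A1 80.
Offset 21: leading byte 0xE4 = 11100100 → 3-byte char #7 = E4 85 83.
Offset 24: leading byte 0xE2 = 11100010 → 3-byte char #8 = E2 99 98.
Offset 27: leading byte 0xEE = 11101110 → 3-byte char #9 = EE 86 AB.
Offset 30: leading byte 0xE0 = 11100000 → 3-byte char #10 = E0 BD 9B.
Offset 33: leading byte 0xF3 = 11110011 → 4-byte char #11 = F3 B2 AC AD.
Leading byte 0xF3 = 11110011 matches 11110xxx → 4-byte sequence.
Byte 1: 0xF3 = 11110011, payload 011 (3 bits).
Byte 2: 0xB2 = 10110010 (10xxxxxx ✓), payload 110010.
Byte 3: 0xAC = 10101100 (10xxxxxx ✓), payload 101100.
Byte 4: 0xAD = 10101101 (10xxxxxx ✓), payload 101101.
Concatenate: 011110010101100101101 = 0xF2B2D (21 bits → U+F2B2D).

U+F2B2D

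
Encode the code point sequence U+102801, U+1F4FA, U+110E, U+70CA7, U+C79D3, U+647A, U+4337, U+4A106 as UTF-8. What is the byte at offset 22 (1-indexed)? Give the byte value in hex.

0xBA

1-indexed offset 22 is 0-indexed offset 21.
U+102801 → 4-byte form F4 82 A0 81 at offsets 0–3.
U+1F4FA → 4-byte form F0 9F 93 BA at offsets 4–7.
U+110E → 3-byte form E1 84 8E at offsets 8–10.
U+70CA7 → 4-byte form F1 B0 B2 A7 at offsets 11–14.
U+C79D3 → 4-byte form F3 87 A7 93 at offsets 15–18.
U+647A → 3-byte form E6 91 BA at offsets 19–21.
Offset 21 falls in char 6's range; it's byte 3 of E6 91 BA = 0xBA.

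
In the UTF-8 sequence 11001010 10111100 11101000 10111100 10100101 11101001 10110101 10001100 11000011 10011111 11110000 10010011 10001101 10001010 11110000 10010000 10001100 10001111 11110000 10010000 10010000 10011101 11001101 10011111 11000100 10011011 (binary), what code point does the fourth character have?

U+00DF

Offset 0: leading byte 0xCA = 11001010 → 2-byte char #1 = CA BC.
Offset 2: leading byte 0xE8 = 11101000 → 3-byte char #2 = E8 BC A5.
Offset 5: leading byte 0xE9 = 11101001 → 3-byte char #3 = E9 B5 8C.
Offset 8: leading byte 0xC3 = 11000011 → 2-byte char #4 = C3 9F.
Leading byte 0xC3 = 11000011 matches 110xxxxx → 2-byte sequence.
Byte 1: 0xC3 = 11000011, payload 00011 (5 bits).
Byte 2: 0x9F = 10011111 (10xxxxxx ✓), payload 011111.
Concatenate: 00011011111 = 0xDF (11 bits → U+00DF).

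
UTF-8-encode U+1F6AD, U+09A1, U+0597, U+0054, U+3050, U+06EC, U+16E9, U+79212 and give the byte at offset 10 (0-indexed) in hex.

U+1F6AD → 4-byte form F0 9F 9A AD at offsets 0–3.
U+09A1 → 3-byte form E0 A6 A1 at offsets 4–6.
U+0597 → 2-byte form D6 97 at offsets 7–8.
U+0054 → 1-byte form 54 at offsets 9–9.
U+3050 → 3-byte form E3 81 90 at offsets 10–12.
Offset 10 falls in char 5's range; it's byte 1 of E3 81 90 = 0xE3.

0xE3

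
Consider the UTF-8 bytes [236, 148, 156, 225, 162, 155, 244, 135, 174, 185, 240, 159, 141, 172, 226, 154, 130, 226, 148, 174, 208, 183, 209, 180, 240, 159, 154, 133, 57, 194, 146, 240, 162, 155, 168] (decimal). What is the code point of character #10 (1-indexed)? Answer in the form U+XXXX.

Offset 0: leading byte 0xEC = 11101100 → 3-byte char #1 = EC 94 9C.
Offset 3: leading byte 0xE1 = 11100001 → 3-byte char #2 = E1 A2 9B.
Offset 6: leading byte 0xF4 = 11110100 → 4-byte char #3 = F4 87 AE B9.
Offset 10: leading byte 0xF0 = 11110000 → 4-byte char #4 = F0 9F 8D AC.
Offset 14: leading byte 0xE2 = 11100010 → 3-byte char #5 = E2 9A 82.
Offset 17: leading byte 0xE2 = 11100010 → 3-byte char #6 = E2 94 AE.
Offset 20: leading byte 0xD0 = 11010000 → 2-byte char #7 = D0 B7.
Offset 22: leading byte 0xD1 = 11010001 → 2-byte char #8 = D1 B4.
Offset 24: leading byte 0xF0 = 11110000 → 4-byte char #9 = F0 9F 9A 85.
Offset 28: leading byte 0x39 = 00111001 → 1-byte char #10 = 39.
Leading byte 0x39 = 00111001 matches 0xxxxxxx → 1-byte sequence.
Byte 1: 0x39 = 00111001, payload 0111001 (7 bits).
Concatenate: 0111001 = 0x39 (7 bits → U+0039).

U+0039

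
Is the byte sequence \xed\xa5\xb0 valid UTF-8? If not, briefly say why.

Structurally a 3-byte sequence; payload = 0xD970.
But 0xD970 is in U+D800–U+DFFF, the surrogate range. Surrogates are not Unicode scalar values and are forbidden in UTF-8.

invalid (encodes a surrogate (U+D800–U+DFFF))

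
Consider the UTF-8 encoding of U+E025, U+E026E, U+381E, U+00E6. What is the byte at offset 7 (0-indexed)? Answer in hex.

0xE3

U+E025 → 3-byte form EE 80 A5 at offsets 0–2.
U+E026E → 4-byte form F3 A0 89 AE at offsets 3–6.
U+381E → 3-byte form E3 A0 9E at offsets 7–9.
Offset 7 falls in char 3's range; it's byte 1 of E3 A0 9E = 0xE3.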